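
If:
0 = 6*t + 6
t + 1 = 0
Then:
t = -1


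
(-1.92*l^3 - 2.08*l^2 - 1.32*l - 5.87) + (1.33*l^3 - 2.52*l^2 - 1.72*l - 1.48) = -0.59*l^3 - 4.6*l^2 - 3.04*l - 7.35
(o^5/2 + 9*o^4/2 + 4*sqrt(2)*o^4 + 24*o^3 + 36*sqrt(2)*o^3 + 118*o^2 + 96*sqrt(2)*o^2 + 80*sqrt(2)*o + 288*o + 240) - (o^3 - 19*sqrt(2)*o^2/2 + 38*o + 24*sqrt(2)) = o^5/2 + 9*o^4/2 + 4*sqrt(2)*o^4 + 23*o^3 + 36*sqrt(2)*o^3 + 118*o^2 + 211*sqrt(2)*o^2/2 + 80*sqrt(2)*o + 250*o - 24*sqrt(2) + 240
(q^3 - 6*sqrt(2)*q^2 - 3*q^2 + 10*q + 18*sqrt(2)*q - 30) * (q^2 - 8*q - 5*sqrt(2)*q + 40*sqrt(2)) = q^5 - 11*sqrt(2)*q^4 - 11*q^4 + 94*q^3 + 121*sqrt(2)*q^3 - 770*q^2 - 314*sqrt(2)*q^2 + 550*sqrt(2)*q + 1680*q - 1200*sqrt(2)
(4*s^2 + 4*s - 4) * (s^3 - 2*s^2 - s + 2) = 4*s^5 - 4*s^4 - 16*s^3 + 12*s^2 + 12*s - 8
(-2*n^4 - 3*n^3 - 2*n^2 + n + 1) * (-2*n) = 4*n^5 + 6*n^4 + 4*n^3 - 2*n^2 - 2*n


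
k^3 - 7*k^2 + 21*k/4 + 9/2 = (k - 6)*(k - 3/2)*(k + 1/2)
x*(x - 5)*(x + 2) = x^3 - 3*x^2 - 10*x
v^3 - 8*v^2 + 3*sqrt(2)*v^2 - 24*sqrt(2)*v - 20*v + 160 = (v - 8)*(v - 2*sqrt(2))*(v + 5*sqrt(2))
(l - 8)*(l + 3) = l^2 - 5*l - 24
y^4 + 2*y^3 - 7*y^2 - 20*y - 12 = (y - 3)*(y + 1)*(y + 2)^2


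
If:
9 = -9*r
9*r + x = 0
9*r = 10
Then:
No Solution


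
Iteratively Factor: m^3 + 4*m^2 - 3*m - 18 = (m + 3)*(m^2 + m - 6) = (m - 2)*(m + 3)*(m + 3)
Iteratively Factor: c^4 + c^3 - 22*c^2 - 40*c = (c)*(c^3 + c^2 - 22*c - 40) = c*(c - 5)*(c^2 + 6*c + 8) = c*(c - 5)*(c + 2)*(c + 4)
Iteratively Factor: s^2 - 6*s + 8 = (s - 4)*(s - 2)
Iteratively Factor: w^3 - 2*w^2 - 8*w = (w)*(w^2 - 2*w - 8) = w*(w + 2)*(w - 4)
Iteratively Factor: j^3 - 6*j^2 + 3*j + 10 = (j - 5)*(j^2 - j - 2) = (j - 5)*(j - 2)*(j + 1)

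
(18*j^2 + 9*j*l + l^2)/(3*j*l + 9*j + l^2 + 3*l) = (6*j + l)/(l + 3)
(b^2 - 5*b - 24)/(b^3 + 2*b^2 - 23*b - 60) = (b - 8)/(b^2 - b - 20)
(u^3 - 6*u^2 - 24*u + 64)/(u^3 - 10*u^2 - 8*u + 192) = (u - 2)/(u - 6)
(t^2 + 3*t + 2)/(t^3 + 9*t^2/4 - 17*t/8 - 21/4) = 8*(t + 1)/(8*t^2 + 2*t - 21)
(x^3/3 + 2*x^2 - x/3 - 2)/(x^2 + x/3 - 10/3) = (x^3 + 6*x^2 - x - 6)/(3*x^2 + x - 10)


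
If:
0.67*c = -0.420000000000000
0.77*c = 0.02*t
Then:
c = -0.63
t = -24.13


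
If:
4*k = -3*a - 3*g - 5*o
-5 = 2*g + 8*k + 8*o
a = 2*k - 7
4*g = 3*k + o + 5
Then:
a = 2/3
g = 17/6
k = 23/6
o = -31/6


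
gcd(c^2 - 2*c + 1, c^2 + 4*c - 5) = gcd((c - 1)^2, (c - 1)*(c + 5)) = c - 1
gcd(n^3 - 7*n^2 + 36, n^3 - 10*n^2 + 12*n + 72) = n^2 - 4*n - 12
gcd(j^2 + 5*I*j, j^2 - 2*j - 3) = 1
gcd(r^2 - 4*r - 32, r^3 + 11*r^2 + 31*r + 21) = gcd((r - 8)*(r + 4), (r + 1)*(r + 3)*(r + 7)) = 1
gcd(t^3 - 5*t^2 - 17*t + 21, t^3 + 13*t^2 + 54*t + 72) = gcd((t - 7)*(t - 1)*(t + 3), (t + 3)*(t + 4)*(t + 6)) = t + 3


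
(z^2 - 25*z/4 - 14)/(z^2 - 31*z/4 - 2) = (4*z + 7)/(4*z + 1)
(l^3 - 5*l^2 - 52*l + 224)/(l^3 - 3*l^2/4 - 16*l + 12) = 4*(l^2 - l - 56)/(4*l^2 + 13*l - 12)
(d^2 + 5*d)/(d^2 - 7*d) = (d + 5)/(d - 7)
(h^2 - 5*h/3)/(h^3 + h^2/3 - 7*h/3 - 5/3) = h/(h^2 + 2*h + 1)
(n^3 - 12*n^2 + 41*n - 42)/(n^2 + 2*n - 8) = (n^2 - 10*n + 21)/(n + 4)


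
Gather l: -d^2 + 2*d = -d^2 + 2*d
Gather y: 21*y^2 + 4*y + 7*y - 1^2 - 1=21*y^2 + 11*y - 2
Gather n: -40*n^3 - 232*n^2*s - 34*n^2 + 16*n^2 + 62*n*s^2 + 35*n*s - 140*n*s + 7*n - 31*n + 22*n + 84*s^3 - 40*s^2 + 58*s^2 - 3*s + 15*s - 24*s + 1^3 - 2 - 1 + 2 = -40*n^3 + n^2*(-232*s - 18) + n*(62*s^2 - 105*s - 2) + 84*s^3 + 18*s^2 - 12*s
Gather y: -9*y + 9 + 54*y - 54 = 45*y - 45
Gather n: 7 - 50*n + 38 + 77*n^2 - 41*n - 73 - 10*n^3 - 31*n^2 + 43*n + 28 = -10*n^3 + 46*n^2 - 48*n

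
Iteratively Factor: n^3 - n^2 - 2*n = (n - 2)*(n^2 + n) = n*(n - 2)*(n + 1)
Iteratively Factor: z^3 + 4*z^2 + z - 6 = (z - 1)*(z^2 + 5*z + 6) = (z - 1)*(z + 3)*(z + 2)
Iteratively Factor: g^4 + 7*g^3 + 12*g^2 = (g)*(g^3 + 7*g^2 + 12*g) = g^2*(g^2 + 7*g + 12) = g^2*(g + 4)*(g + 3)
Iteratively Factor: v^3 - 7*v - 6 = (v - 3)*(v^2 + 3*v + 2) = (v - 3)*(v + 1)*(v + 2)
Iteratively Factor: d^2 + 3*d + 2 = (d + 2)*(d + 1)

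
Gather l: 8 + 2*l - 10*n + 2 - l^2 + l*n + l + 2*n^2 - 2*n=-l^2 + l*(n + 3) + 2*n^2 - 12*n + 10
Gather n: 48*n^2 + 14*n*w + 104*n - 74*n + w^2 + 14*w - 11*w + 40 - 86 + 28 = 48*n^2 + n*(14*w + 30) + w^2 + 3*w - 18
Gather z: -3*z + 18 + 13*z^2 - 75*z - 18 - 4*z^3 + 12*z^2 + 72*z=-4*z^3 + 25*z^2 - 6*z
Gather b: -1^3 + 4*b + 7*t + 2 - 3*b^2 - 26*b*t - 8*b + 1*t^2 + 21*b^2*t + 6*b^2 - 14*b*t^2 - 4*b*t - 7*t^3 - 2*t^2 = b^2*(21*t + 3) + b*(-14*t^2 - 30*t - 4) - 7*t^3 - t^2 + 7*t + 1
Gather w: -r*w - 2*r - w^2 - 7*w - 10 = -2*r - w^2 + w*(-r - 7) - 10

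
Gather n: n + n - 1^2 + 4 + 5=2*n + 8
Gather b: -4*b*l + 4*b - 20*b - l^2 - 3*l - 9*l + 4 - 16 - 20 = b*(-4*l - 16) - l^2 - 12*l - 32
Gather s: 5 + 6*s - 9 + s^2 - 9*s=s^2 - 3*s - 4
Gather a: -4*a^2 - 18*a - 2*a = -4*a^2 - 20*a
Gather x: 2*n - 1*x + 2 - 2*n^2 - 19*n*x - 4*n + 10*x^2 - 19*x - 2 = -2*n^2 - 2*n + 10*x^2 + x*(-19*n - 20)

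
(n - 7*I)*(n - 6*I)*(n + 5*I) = n^3 - 8*I*n^2 + 23*n - 210*I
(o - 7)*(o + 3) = o^2 - 4*o - 21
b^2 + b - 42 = (b - 6)*(b + 7)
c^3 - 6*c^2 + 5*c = c*(c - 5)*(c - 1)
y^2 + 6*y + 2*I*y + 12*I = (y + 6)*(y + 2*I)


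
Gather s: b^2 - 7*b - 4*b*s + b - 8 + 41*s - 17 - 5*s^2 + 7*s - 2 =b^2 - 6*b - 5*s^2 + s*(48 - 4*b) - 27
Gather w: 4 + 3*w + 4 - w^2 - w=-w^2 + 2*w + 8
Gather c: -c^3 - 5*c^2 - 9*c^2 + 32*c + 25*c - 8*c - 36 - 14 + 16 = -c^3 - 14*c^2 + 49*c - 34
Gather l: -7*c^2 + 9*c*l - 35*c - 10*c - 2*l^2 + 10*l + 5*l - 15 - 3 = -7*c^2 - 45*c - 2*l^2 + l*(9*c + 15) - 18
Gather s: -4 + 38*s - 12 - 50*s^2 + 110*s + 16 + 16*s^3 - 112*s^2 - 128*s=16*s^3 - 162*s^2 + 20*s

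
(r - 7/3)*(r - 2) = r^2 - 13*r/3 + 14/3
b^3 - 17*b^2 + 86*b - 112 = (b - 8)*(b - 7)*(b - 2)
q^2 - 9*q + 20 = (q - 5)*(q - 4)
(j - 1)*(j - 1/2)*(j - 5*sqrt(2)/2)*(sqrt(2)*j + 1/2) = sqrt(2)*j^4 - 9*j^3/2 - 3*sqrt(2)*j^3/2 - 3*sqrt(2)*j^2/4 + 27*j^2/4 - 9*j/4 + 15*sqrt(2)*j/8 - 5*sqrt(2)/8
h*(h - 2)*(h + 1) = h^3 - h^2 - 2*h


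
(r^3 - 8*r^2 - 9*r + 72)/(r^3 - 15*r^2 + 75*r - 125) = (r^3 - 8*r^2 - 9*r + 72)/(r^3 - 15*r^2 + 75*r - 125)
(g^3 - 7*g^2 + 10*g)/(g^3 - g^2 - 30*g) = (-g^2 + 7*g - 10)/(-g^2 + g + 30)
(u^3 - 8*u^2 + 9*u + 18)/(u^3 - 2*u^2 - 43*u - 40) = (u^2 - 9*u + 18)/(u^2 - 3*u - 40)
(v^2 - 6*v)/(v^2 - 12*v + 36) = v/(v - 6)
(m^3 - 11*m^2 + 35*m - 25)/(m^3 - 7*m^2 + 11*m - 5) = (m - 5)/(m - 1)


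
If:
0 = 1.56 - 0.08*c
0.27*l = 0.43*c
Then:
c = 19.50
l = 31.06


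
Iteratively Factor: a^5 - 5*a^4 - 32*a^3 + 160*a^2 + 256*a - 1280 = (a + 4)*(a^4 - 9*a^3 + 4*a^2 + 144*a - 320) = (a + 4)^2*(a^3 - 13*a^2 + 56*a - 80) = (a - 4)*(a + 4)^2*(a^2 - 9*a + 20) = (a - 4)^2*(a + 4)^2*(a - 5)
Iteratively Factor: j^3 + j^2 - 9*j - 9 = (j + 3)*(j^2 - 2*j - 3) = (j + 1)*(j + 3)*(j - 3)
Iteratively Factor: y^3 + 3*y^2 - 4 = (y - 1)*(y^2 + 4*y + 4) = (y - 1)*(y + 2)*(y + 2)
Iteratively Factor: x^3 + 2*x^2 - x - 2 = (x - 1)*(x^2 + 3*x + 2) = (x - 1)*(x + 1)*(x + 2)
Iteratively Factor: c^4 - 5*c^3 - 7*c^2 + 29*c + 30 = (c - 3)*(c^3 - 2*c^2 - 13*c - 10) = (c - 3)*(c + 1)*(c^2 - 3*c - 10) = (c - 3)*(c + 1)*(c + 2)*(c - 5)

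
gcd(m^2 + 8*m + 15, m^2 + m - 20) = m + 5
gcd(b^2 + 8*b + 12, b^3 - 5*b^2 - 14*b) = b + 2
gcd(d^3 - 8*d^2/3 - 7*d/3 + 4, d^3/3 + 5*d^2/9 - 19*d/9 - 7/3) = 1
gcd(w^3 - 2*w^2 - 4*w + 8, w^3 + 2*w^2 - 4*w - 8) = w^2 - 4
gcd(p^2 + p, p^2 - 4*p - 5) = p + 1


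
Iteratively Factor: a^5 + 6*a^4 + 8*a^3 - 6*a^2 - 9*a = (a - 1)*(a^4 + 7*a^3 + 15*a^2 + 9*a) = (a - 1)*(a + 1)*(a^3 + 6*a^2 + 9*a) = (a - 1)*(a + 1)*(a + 3)*(a^2 + 3*a) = (a - 1)*(a + 1)*(a + 3)^2*(a)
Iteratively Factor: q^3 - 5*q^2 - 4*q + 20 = (q - 5)*(q^2 - 4) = (q - 5)*(q + 2)*(q - 2)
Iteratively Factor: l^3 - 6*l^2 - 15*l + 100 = (l - 5)*(l^2 - l - 20) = (l - 5)*(l + 4)*(l - 5)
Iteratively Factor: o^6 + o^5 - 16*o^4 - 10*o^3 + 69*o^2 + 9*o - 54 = (o + 3)*(o^5 - 2*o^4 - 10*o^3 + 20*o^2 + 9*o - 18) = (o + 3)^2*(o^4 - 5*o^3 + 5*o^2 + 5*o - 6) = (o - 2)*(o + 3)^2*(o^3 - 3*o^2 - o + 3) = (o - 3)*(o - 2)*(o + 3)^2*(o^2 - 1) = (o - 3)*(o - 2)*(o + 1)*(o + 3)^2*(o - 1)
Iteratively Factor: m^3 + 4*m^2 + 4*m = (m)*(m^2 + 4*m + 4) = m*(m + 2)*(m + 2)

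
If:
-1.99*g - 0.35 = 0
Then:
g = -0.18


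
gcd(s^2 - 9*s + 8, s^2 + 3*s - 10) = 1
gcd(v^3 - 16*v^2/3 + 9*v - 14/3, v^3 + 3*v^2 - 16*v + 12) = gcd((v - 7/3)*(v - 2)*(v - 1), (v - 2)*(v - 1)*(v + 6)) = v^2 - 3*v + 2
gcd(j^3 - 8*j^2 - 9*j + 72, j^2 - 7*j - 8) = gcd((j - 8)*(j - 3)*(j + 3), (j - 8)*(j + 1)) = j - 8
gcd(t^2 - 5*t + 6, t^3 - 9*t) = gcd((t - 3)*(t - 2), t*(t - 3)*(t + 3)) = t - 3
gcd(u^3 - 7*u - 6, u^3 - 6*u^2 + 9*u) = u - 3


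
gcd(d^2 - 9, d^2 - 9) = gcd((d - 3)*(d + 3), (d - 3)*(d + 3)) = d^2 - 9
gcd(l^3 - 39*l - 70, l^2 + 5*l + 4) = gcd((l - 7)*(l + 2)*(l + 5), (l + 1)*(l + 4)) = 1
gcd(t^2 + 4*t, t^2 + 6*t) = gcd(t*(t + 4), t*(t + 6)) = t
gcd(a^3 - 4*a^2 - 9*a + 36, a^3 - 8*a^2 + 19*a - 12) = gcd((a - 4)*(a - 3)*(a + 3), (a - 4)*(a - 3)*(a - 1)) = a^2 - 7*a + 12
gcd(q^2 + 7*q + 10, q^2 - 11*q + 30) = 1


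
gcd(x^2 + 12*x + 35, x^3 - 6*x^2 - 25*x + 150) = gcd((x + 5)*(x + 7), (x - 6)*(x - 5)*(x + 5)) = x + 5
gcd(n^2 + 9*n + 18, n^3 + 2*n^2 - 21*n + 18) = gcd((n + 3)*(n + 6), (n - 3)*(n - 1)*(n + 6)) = n + 6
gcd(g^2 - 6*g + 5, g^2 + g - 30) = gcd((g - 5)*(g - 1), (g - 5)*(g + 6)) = g - 5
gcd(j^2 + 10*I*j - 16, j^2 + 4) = j + 2*I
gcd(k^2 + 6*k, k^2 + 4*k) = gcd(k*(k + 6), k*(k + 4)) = k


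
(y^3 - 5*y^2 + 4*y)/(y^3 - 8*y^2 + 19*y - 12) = y/(y - 3)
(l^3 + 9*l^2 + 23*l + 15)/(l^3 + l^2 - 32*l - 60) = (l^2 + 4*l + 3)/(l^2 - 4*l - 12)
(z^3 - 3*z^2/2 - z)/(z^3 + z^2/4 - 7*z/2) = 2*(2*z^2 - 3*z - 2)/(4*z^2 + z - 14)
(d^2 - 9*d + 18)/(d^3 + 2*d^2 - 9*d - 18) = (d - 6)/(d^2 + 5*d + 6)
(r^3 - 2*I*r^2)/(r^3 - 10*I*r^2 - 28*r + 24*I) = r^2/(r^2 - 8*I*r - 12)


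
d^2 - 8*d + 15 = (d - 5)*(d - 3)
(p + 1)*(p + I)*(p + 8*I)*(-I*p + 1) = -I*p^4 + 10*p^3 - I*p^3 + 10*p^2 + 17*I*p^2 - 8*p + 17*I*p - 8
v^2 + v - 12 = (v - 3)*(v + 4)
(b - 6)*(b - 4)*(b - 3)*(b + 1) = b^4 - 12*b^3 + 41*b^2 - 18*b - 72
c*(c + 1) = c^2 + c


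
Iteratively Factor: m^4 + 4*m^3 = (m)*(m^3 + 4*m^2) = m^2*(m^2 + 4*m) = m^2*(m + 4)*(m)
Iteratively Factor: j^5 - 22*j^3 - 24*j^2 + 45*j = (j + 3)*(j^4 - 3*j^3 - 13*j^2 + 15*j) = j*(j + 3)*(j^3 - 3*j^2 - 13*j + 15) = j*(j - 1)*(j + 3)*(j^2 - 2*j - 15) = j*(j - 1)*(j + 3)^2*(j - 5)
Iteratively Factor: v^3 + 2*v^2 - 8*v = (v + 4)*(v^2 - 2*v) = (v - 2)*(v + 4)*(v)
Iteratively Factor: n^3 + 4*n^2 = (n)*(n^2 + 4*n) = n^2*(n + 4)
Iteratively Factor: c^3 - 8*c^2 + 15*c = (c - 3)*(c^2 - 5*c) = (c - 5)*(c - 3)*(c)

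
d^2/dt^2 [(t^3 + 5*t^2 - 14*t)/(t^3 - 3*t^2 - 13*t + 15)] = 2*(8*t^6 - 3*t^5 + 231*t^4 - 814*t^3 + 1350*t^2 - 1215*t - 1605)/(t^9 - 9*t^8 - 12*t^7 + 252*t^6 - 114*t^5 - 2286*t^4 + 1988*t^3 + 5580*t^2 - 8775*t + 3375)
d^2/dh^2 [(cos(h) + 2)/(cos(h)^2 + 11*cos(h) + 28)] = (-9*(1 - cos(2*h))^2*cos(h)/4 + 3*(1 - cos(2*h))^2/4 - 251*cos(h)/2 + 154*cos(2*h) + 24*cos(3*h) + cos(5*h)/2 - 93)/((cos(h) + 4)^3*(cos(h) + 7)^3)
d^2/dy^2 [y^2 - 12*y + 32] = 2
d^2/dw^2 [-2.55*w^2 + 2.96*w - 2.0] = -5.10000000000000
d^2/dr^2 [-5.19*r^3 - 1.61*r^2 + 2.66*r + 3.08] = -31.14*r - 3.22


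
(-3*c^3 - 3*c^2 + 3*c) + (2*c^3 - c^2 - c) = -c^3 - 4*c^2 + 2*c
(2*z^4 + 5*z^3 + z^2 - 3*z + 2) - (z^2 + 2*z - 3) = 2*z^4 + 5*z^3 - 5*z + 5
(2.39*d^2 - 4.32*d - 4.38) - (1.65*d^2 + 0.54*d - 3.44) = 0.74*d^2 - 4.86*d - 0.94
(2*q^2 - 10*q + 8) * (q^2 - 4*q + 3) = 2*q^4 - 18*q^3 + 54*q^2 - 62*q + 24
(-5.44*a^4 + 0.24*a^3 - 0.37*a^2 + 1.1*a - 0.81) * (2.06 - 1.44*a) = 7.8336*a^5 - 11.552*a^4 + 1.0272*a^3 - 2.3462*a^2 + 3.4324*a - 1.6686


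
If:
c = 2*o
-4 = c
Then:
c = -4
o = -2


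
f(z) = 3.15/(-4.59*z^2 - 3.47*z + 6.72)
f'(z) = 3.15*(9.18*z + 3.47)/(-4.59*z^2 - 3.47*z + 6.72)^2 = (28.917*z + 10.9305)/(4.59*z^2 + 3.47*z - 6.72)^2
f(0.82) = 4.00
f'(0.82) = 55.75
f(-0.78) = 0.47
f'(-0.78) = -0.26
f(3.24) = -0.06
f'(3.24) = 0.04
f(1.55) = -0.33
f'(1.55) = 0.59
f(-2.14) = -0.46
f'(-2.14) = -1.08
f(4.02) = -0.04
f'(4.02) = 0.02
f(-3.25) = -0.10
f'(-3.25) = -0.09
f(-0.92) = 0.52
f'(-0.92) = -0.43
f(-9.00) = -0.01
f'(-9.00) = -0.00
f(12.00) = -0.00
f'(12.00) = 0.00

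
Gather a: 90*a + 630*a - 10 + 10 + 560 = 720*a + 560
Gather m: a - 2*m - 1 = a - 2*m - 1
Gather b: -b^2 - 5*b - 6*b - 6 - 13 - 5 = -b^2 - 11*b - 24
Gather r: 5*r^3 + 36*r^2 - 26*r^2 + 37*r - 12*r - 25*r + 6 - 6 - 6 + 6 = 5*r^3 + 10*r^2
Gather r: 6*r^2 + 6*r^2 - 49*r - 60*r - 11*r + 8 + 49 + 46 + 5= 12*r^2 - 120*r + 108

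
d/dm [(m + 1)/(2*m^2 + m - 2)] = (2*m^2 + m - (m + 1)*(4*m + 1) - 2)/(2*m^2 + m - 2)^2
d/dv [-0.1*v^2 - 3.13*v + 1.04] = -0.2*v - 3.13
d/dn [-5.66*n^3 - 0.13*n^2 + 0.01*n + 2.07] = -16.98*n^2 - 0.26*n + 0.01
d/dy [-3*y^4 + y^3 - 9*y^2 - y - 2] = -12*y^3 + 3*y^2 - 18*y - 1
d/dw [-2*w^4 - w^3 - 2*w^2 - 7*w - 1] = -8*w^3 - 3*w^2 - 4*w - 7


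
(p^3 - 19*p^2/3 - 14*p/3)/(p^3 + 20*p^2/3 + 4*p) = (p - 7)/(p + 6)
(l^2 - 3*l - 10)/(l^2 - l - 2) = (-l^2 + 3*l + 10)/(-l^2 + l + 2)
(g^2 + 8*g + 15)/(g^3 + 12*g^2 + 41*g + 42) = (g + 5)/(g^2 + 9*g + 14)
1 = 1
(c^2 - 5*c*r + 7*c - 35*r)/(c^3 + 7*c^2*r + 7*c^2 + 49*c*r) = (c - 5*r)/(c*(c + 7*r))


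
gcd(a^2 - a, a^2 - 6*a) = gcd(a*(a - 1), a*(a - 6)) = a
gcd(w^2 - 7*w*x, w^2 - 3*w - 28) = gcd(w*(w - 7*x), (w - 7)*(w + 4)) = 1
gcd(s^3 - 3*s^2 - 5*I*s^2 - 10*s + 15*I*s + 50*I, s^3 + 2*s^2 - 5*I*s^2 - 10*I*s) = s^2 + s*(2 - 5*I) - 10*I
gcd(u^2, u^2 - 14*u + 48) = 1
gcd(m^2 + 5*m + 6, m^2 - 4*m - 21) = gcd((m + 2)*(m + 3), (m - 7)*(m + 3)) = m + 3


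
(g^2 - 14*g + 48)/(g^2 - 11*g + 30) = (g - 8)/(g - 5)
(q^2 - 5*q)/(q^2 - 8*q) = (q - 5)/(q - 8)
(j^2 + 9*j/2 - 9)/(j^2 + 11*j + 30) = (j - 3/2)/(j + 5)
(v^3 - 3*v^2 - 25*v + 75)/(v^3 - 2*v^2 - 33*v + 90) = (v + 5)/(v + 6)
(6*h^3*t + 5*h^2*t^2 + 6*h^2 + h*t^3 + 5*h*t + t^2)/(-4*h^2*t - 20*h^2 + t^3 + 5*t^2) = (3*h^2*t + h*t^2 + 3*h + t)/(-2*h*t - 10*h + t^2 + 5*t)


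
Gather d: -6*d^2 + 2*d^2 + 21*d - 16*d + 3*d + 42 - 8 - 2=-4*d^2 + 8*d + 32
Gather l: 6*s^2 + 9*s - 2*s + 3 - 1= 6*s^2 + 7*s + 2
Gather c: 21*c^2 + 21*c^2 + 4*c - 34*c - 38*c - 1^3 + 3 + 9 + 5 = 42*c^2 - 68*c + 16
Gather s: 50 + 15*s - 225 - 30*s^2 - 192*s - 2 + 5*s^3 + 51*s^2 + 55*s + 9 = 5*s^3 + 21*s^2 - 122*s - 168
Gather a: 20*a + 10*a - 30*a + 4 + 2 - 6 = 0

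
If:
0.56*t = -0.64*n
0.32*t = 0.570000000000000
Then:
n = -1.56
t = 1.78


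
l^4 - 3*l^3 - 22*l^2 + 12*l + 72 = (l - 6)*(l - 2)*(l + 2)*(l + 3)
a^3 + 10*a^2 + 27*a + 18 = (a + 1)*(a + 3)*(a + 6)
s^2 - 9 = (s - 3)*(s + 3)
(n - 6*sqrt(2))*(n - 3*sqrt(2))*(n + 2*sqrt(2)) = n^3 - 7*sqrt(2)*n^2 + 72*sqrt(2)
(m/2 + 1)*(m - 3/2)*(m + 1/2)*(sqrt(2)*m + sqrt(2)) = sqrt(2)*m^4/2 + sqrt(2)*m^3 - 7*sqrt(2)*m^2/8 - 17*sqrt(2)*m/8 - 3*sqrt(2)/4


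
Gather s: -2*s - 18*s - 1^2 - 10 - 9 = -20*s - 20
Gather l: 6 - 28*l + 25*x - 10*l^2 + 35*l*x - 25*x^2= -10*l^2 + l*(35*x - 28) - 25*x^2 + 25*x + 6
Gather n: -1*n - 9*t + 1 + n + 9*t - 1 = 0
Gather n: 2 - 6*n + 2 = 4 - 6*n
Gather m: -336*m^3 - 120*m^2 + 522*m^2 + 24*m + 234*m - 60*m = -336*m^3 + 402*m^2 + 198*m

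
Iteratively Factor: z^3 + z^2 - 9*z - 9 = (z + 3)*(z^2 - 2*z - 3) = (z - 3)*(z + 3)*(z + 1)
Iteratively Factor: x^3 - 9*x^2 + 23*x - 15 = (x - 3)*(x^2 - 6*x + 5) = (x - 5)*(x - 3)*(x - 1)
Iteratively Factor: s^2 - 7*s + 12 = (s - 3)*(s - 4)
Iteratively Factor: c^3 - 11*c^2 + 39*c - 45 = (c - 3)*(c^2 - 8*c + 15) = (c - 5)*(c - 3)*(c - 3)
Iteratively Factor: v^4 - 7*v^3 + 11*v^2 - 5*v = (v - 1)*(v^3 - 6*v^2 + 5*v) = (v - 1)^2*(v^2 - 5*v) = v*(v - 1)^2*(v - 5)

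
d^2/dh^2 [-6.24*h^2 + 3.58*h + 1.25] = -12.4800000000000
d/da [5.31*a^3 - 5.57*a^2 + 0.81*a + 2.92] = 15.93*a^2 - 11.14*a + 0.81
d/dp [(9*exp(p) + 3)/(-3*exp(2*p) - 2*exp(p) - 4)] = (6*(3*exp(p) + 1)^2 - 27*exp(2*p) - 18*exp(p) - 36)*exp(p)/(3*exp(2*p) + 2*exp(p) + 4)^2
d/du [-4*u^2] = -8*u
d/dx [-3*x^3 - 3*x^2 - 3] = 3*x*(-3*x - 2)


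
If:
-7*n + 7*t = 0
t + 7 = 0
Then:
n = -7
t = -7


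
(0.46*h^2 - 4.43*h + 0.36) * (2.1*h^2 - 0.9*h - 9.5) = 0.966*h^4 - 9.717*h^3 + 0.373*h^2 + 41.761*h - 3.42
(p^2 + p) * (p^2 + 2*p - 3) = p^4 + 3*p^3 - p^2 - 3*p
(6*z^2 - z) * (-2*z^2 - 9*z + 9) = -12*z^4 - 52*z^3 + 63*z^2 - 9*z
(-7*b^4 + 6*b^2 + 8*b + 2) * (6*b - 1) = -42*b^5 + 7*b^4 + 36*b^3 + 42*b^2 + 4*b - 2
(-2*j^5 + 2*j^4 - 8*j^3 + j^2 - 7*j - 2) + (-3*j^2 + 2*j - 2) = -2*j^5 + 2*j^4 - 8*j^3 - 2*j^2 - 5*j - 4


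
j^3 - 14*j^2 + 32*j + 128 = (j - 8)^2*(j + 2)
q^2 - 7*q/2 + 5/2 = (q - 5/2)*(q - 1)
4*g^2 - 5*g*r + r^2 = (-4*g + r)*(-g + r)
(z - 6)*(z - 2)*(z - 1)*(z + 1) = z^4 - 8*z^3 + 11*z^2 + 8*z - 12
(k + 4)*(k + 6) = k^2 + 10*k + 24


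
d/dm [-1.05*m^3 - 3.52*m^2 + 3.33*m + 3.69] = -3.15*m^2 - 7.04*m + 3.33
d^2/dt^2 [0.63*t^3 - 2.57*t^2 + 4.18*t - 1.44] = 3.78*t - 5.14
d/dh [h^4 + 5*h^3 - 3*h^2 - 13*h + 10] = 4*h^3 + 15*h^2 - 6*h - 13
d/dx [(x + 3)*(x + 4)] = 2*x + 7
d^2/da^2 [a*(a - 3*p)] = 2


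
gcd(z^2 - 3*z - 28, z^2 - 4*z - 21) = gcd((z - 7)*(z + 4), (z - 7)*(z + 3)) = z - 7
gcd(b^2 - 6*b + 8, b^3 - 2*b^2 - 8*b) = b - 4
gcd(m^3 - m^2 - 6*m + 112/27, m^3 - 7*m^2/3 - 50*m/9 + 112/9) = m^2 - m/3 - 56/9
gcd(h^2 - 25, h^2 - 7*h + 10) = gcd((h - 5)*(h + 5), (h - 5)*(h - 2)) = h - 5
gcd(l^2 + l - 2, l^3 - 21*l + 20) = l - 1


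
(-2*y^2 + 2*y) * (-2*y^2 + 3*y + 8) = 4*y^4 - 10*y^3 - 10*y^2 + 16*y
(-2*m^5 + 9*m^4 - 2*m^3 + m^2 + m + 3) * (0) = 0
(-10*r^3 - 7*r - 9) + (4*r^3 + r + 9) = -6*r^3 - 6*r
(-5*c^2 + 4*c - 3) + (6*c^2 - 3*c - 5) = c^2 + c - 8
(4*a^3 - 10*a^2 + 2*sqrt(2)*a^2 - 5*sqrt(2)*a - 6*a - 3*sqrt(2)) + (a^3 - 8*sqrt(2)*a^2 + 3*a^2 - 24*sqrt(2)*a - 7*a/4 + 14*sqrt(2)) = 5*a^3 - 6*sqrt(2)*a^2 - 7*a^2 - 29*sqrt(2)*a - 31*a/4 + 11*sqrt(2)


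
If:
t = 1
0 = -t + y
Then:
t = 1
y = 1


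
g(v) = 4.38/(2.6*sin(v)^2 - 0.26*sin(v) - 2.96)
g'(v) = 4.38*(-5.2*sin(v)*cos(v) + 0.26*cos(v))/(2.6*sin(v)^2 - 0.26*sin(v) - 2.96)^2 = (1.1388 - 22.776*sin(v))*cos(v)/(-2.6*sin(v)^2 + 0.26*sin(v) + 2.96)^2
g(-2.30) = -3.32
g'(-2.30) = -6.93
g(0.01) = -1.48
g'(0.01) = 0.10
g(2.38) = -2.30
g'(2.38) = 2.92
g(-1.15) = -7.87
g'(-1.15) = 28.92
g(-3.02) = -1.52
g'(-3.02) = -0.46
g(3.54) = -1.77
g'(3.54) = -1.51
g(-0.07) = -1.50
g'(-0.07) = 0.32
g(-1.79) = -19.11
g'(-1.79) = -96.77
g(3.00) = -1.49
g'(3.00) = 0.24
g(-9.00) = -1.82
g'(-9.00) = -1.65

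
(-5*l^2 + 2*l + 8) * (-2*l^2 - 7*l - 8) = 10*l^4 + 31*l^3 + 10*l^2 - 72*l - 64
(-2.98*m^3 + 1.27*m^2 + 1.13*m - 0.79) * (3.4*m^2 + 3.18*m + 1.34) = -10.132*m^5 - 5.1584*m^4 + 3.8874*m^3 + 2.6092*m^2 - 0.998*m - 1.0586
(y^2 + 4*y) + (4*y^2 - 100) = 5*y^2 + 4*y - 100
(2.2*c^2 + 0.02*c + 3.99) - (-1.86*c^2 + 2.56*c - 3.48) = 4.06*c^2 - 2.54*c + 7.47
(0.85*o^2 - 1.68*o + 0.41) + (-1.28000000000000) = 0.85*o^2 - 1.68*o - 0.87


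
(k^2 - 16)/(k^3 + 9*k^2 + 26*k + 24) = (k - 4)/(k^2 + 5*k + 6)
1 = 1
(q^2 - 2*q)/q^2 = (q - 2)/q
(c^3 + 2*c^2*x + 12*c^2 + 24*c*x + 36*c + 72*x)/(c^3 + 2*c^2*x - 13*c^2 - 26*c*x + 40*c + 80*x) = (c^2 + 12*c + 36)/(c^2 - 13*c + 40)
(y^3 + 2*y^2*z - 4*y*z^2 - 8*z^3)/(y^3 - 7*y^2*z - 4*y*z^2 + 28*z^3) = (y + 2*z)/(y - 7*z)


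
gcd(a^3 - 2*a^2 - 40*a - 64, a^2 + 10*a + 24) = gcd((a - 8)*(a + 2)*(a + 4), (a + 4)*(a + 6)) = a + 4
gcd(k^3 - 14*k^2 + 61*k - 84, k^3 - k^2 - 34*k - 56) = k - 7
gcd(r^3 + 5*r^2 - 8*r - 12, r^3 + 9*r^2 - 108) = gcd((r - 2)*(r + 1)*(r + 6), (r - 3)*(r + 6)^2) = r + 6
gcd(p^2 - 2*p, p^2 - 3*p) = p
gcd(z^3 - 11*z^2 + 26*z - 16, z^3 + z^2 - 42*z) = 1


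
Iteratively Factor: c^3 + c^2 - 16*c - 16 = (c - 4)*(c^2 + 5*c + 4) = (c - 4)*(c + 4)*(c + 1)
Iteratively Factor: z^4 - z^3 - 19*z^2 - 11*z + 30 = (z + 2)*(z^3 - 3*z^2 - 13*z + 15) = (z - 5)*(z + 2)*(z^2 + 2*z - 3) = (z - 5)*(z + 2)*(z + 3)*(z - 1)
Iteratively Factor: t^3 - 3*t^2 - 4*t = (t + 1)*(t^2 - 4*t) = (t - 4)*(t + 1)*(t)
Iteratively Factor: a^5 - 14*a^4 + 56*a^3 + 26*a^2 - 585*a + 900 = (a - 4)*(a^4 - 10*a^3 + 16*a^2 + 90*a - 225) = (a - 5)*(a - 4)*(a^3 - 5*a^2 - 9*a + 45) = (a - 5)*(a - 4)*(a + 3)*(a^2 - 8*a + 15) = (a - 5)^2*(a - 4)*(a + 3)*(a - 3)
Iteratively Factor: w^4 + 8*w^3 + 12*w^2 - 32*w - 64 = (w + 4)*(w^3 + 4*w^2 - 4*w - 16) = (w - 2)*(w + 4)*(w^2 + 6*w + 8) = (w - 2)*(w + 4)^2*(w + 2)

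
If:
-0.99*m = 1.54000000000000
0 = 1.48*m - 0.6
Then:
No Solution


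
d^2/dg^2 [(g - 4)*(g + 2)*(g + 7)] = 6*g + 10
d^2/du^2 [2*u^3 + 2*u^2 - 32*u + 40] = 12*u + 4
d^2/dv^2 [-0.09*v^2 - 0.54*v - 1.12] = -0.180000000000000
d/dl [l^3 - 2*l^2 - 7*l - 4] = 3*l^2 - 4*l - 7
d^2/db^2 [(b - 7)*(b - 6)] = 2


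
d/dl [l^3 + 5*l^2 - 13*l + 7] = 3*l^2 + 10*l - 13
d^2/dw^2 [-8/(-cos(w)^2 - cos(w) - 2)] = 8*(-4*sin(w)^4 - 5*sin(w)^2 + 23*cos(w)/4 - 3*cos(3*w)/4 + 7)/(-sin(w)^2 + cos(w) + 3)^3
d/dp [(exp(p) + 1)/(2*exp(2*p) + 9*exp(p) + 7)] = -2*exp(p)/(4*exp(2*p) + 28*exp(p) + 49)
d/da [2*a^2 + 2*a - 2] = 4*a + 2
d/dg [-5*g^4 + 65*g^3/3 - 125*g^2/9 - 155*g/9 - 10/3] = -20*g^3 + 65*g^2 - 250*g/9 - 155/9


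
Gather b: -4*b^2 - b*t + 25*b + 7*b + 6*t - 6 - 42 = -4*b^2 + b*(32 - t) + 6*t - 48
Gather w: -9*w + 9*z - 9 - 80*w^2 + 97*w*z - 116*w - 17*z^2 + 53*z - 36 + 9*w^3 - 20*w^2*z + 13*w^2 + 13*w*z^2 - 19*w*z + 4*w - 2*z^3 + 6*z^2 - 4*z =9*w^3 + w^2*(-20*z - 67) + w*(13*z^2 + 78*z - 121) - 2*z^3 - 11*z^2 + 58*z - 45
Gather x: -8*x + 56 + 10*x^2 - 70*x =10*x^2 - 78*x + 56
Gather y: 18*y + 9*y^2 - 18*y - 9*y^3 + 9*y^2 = -9*y^3 + 18*y^2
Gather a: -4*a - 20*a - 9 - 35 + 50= 6 - 24*a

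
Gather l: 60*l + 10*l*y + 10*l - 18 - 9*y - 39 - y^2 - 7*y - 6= l*(10*y + 70) - y^2 - 16*y - 63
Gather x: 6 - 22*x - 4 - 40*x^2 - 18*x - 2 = -40*x^2 - 40*x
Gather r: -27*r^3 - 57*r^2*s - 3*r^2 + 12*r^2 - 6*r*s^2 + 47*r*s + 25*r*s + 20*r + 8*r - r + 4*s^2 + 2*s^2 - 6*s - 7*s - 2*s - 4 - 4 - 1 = -27*r^3 + r^2*(9 - 57*s) + r*(-6*s^2 + 72*s + 27) + 6*s^2 - 15*s - 9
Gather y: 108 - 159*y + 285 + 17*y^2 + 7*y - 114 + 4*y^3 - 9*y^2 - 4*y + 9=4*y^3 + 8*y^2 - 156*y + 288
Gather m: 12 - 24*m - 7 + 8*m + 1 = 6 - 16*m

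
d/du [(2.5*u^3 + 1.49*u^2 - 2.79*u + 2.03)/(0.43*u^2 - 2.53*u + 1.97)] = (1.075*u^4 - 12.65*u^3 + 12.205*u^2 + 4.1248*u - 0.3604)/(0.1849*u^4 - 2.1758*u^3 + 8.0951*u^2 - 9.9682*u + 3.8809)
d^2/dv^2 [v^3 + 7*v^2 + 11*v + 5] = 6*v + 14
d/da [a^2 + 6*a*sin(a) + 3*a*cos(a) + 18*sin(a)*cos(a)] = -3*a*sin(a) + 6*a*cos(a) + 2*a + 6*sin(a) + 3*cos(a) + 18*cos(2*a)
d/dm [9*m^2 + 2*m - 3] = 18*m + 2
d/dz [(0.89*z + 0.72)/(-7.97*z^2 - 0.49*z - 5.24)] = (7.0933*z^2 + 11.4768*z - 4.3108)/(63.5209*z^4 + 7.8106*z^3 + 83.7657*z^2 + 5.1352*z + 27.4576)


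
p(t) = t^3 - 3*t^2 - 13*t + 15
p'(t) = 3*t^2 - 6*t - 13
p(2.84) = -23.21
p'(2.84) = -5.84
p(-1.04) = 24.15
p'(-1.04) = -3.52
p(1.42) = -6.65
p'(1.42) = -15.47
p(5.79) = 33.26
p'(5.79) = 52.83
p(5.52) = 20.03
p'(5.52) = 45.29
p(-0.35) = 19.14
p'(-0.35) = -10.53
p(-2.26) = 17.51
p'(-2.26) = 15.88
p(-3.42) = -15.63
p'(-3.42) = 42.61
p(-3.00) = 0.00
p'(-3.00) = 32.00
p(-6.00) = -231.00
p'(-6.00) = 131.00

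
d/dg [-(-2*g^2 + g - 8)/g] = 2 - 8/g^2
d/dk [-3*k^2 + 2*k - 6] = 2 - 6*k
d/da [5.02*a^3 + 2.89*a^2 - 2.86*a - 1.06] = 15.06*a^2 + 5.78*a - 2.86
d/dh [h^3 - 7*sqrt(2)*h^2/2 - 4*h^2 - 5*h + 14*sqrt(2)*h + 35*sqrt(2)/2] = 3*h^2 - 7*sqrt(2)*h - 8*h - 5 + 14*sqrt(2)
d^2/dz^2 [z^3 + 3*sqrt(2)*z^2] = 6*z + 6*sqrt(2)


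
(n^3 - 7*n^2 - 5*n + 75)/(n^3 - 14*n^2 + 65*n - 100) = (n + 3)/(n - 4)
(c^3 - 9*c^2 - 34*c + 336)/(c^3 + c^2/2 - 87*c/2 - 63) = 2*(c - 8)/(2*c + 3)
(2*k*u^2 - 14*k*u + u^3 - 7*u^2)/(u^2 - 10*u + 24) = u*(2*k*u - 14*k + u^2 - 7*u)/(u^2 - 10*u + 24)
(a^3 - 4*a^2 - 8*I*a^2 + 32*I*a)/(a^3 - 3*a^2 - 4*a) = (a - 8*I)/(a + 1)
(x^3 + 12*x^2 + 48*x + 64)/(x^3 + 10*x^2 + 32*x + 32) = (x + 4)/(x + 2)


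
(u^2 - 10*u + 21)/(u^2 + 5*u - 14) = (u^2 - 10*u + 21)/(u^2 + 5*u - 14)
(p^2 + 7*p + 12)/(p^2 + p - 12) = (p + 3)/(p - 3)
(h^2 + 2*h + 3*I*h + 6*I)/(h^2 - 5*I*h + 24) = (h + 2)/(h - 8*I)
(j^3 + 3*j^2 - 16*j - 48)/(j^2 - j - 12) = j + 4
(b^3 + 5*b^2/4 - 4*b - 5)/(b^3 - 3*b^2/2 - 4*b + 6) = (4*b + 5)/(2*(2*b - 3))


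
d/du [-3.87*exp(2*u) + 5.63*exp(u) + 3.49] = (5.63 - 7.74*exp(u))*exp(u)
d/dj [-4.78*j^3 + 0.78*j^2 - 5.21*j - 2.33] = -14.34*j^2 + 1.56*j - 5.21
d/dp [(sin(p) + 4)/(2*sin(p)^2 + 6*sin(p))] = -(cos(p) + 8/tan(p) + 12*cos(p)/sin(p)^2)/(2*(sin(p) + 3)^2)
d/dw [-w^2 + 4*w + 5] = 4 - 2*w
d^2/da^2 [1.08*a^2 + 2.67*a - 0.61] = 2.16000000000000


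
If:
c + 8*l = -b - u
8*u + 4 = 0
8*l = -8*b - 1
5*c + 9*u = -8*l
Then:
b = -2/27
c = 53/54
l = -11/216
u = -1/2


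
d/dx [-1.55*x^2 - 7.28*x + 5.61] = -3.1*x - 7.28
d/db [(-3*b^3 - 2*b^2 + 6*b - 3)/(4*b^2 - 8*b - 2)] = (-6*b^4 + 24*b^3 + 5*b^2 + 16*b - 18)/(2*(4*b^4 - 16*b^3 + 12*b^2 + 8*b + 1))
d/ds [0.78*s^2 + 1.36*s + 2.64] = 1.56*s + 1.36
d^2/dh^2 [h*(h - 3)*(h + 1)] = 6*h - 4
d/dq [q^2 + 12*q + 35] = 2*q + 12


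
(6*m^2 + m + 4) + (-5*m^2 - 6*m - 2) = m^2 - 5*m + 2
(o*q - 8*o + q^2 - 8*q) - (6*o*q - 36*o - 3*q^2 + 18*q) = -5*o*q + 28*o + 4*q^2 - 26*q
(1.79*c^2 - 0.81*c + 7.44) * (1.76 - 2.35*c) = -4.2065*c^3 + 5.0539*c^2 - 18.9096*c + 13.0944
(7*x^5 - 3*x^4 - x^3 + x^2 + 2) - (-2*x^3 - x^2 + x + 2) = 7*x^5 - 3*x^4 + x^3 + 2*x^2 - x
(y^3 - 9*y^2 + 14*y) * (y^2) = y^5 - 9*y^4 + 14*y^3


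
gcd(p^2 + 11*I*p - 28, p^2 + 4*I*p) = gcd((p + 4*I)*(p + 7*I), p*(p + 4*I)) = p + 4*I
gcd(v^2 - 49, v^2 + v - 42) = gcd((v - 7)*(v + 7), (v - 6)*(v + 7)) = v + 7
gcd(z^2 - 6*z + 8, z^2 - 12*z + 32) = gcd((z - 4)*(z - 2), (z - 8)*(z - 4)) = z - 4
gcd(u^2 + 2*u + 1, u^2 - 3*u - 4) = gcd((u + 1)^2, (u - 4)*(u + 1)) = u + 1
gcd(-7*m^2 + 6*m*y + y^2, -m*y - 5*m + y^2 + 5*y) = -m + y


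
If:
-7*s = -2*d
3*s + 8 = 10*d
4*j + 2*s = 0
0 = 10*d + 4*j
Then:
No Solution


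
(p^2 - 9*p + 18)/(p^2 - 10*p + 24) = (p - 3)/(p - 4)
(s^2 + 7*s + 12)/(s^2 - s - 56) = (s^2 + 7*s + 12)/(s^2 - s - 56)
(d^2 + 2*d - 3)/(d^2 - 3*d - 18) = (d - 1)/(d - 6)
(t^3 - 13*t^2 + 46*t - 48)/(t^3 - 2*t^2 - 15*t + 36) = (t^2 - 10*t + 16)/(t^2 + t - 12)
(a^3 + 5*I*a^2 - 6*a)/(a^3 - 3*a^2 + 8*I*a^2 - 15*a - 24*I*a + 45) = a*(a + 2*I)/(a^2 + a*(-3 + 5*I) - 15*I)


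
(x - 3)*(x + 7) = x^2 + 4*x - 21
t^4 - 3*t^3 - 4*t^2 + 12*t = t*(t - 3)*(t - 2)*(t + 2)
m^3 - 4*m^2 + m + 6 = (m - 3)*(m - 2)*(m + 1)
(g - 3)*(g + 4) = g^2 + g - 12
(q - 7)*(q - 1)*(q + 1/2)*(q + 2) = q^4 - 11*q^3/2 - 12*q^2 + 19*q/2 + 7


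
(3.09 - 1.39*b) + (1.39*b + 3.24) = 6.33000000000000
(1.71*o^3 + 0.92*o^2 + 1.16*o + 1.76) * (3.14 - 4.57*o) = -7.8147*o^4 + 1.165*o^3 - 2.4124*o^2 - 4.4008*o + 5.5264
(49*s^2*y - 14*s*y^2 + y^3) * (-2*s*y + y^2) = -98*s^3*y^2 + 77*s^2*y^3 - 16*s*y^4 + y^5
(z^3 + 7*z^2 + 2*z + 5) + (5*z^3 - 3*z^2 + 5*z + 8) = 6*z^3 + 4*z^2 + 7*z + 13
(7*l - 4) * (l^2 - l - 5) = 7*l^3 - 11*l^2 - 31*l + 20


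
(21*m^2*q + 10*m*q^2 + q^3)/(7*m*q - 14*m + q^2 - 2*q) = q*(3*m + q)/(q - 2)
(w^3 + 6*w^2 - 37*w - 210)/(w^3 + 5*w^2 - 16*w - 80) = (w^2 + w - 42)/(w^2 - 16)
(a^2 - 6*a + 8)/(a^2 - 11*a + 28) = (a - 2)/(a - 7)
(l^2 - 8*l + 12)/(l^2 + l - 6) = (l - 6)/(l + 3)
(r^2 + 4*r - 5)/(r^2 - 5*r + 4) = (r + 5)/(r - 4)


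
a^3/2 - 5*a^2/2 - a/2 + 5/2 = (a/2 + 1/2)*(a - 5)*(a - 1)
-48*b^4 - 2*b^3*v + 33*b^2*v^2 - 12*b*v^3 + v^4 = (-8*b + v)*(-3*b + v)*(-2*b + v)*(b + v)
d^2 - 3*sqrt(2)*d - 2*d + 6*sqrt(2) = (d - 2)*(d - 3*sqrt(2))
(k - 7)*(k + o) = k^2 + k*o - 7*k - 7*o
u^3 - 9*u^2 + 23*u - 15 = (u - 5)*(u - 3)*(u - 1)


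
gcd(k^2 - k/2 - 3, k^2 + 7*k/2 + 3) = k + 3/2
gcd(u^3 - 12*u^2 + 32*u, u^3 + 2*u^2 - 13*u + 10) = 1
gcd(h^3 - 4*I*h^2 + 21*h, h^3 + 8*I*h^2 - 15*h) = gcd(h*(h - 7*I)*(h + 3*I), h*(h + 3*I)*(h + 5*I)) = h^2 + 3*I*h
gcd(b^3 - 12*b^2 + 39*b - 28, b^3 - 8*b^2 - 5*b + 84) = b^2 - 11*b + 28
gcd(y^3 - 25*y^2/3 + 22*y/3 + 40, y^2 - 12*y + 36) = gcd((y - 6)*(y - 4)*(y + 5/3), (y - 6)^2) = y - 6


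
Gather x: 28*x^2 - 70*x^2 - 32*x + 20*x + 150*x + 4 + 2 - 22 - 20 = -42*x^2 + 138*x - 36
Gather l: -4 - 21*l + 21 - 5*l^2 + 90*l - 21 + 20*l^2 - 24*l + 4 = 15*l^2 + 45*l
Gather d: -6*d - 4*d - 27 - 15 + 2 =-10*d - 40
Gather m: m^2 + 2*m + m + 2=m^2 + 3*m + 2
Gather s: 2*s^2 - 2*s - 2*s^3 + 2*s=-2*s^3 + 2*s^2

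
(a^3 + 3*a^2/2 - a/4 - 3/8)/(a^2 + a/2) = a + 1 - 3/(4*a)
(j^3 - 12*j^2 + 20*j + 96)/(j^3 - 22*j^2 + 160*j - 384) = (j + 2)/(j - 8)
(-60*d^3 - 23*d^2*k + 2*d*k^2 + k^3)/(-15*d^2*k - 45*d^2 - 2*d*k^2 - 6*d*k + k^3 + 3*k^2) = (4*d + k)/(k + 3)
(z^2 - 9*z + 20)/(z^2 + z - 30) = (z - 4)/(z + 6)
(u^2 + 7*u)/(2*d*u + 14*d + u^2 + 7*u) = u/(2*d + u)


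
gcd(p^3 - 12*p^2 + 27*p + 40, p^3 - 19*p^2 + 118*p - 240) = p^2 - 13*p + 40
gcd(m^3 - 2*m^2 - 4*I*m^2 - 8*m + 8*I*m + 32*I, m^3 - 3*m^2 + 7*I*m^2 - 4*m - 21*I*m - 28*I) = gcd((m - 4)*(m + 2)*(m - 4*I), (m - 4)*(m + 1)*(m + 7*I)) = m - 4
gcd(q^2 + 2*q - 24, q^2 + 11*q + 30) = q + 6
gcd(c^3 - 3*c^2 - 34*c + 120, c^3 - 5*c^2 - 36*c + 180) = c^2 + c - 30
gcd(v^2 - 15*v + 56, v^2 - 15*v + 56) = v^2 - 15*v + 56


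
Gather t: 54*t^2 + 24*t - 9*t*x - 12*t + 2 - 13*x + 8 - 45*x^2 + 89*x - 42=54*t^2 + t*(12 - 9*x) - 45*x^2 + 76*x - 32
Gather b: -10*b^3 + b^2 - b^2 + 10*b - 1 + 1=-10*b^3 + 10*b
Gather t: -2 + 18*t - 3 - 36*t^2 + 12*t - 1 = -36*t^2 + 30*t - 6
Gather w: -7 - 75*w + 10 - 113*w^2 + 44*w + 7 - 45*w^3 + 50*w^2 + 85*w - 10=-45*w^3 - 63*w^2 + 54*w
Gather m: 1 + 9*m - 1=9*m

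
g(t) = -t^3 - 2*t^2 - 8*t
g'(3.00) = -47.00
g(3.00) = -69.00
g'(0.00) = -8.00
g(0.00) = 0.00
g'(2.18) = -30.98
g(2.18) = -37.31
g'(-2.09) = -12.74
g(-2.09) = 17.11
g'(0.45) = -10.41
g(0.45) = -4.10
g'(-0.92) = -6.86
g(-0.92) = 6.45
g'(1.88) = -26.12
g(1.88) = -28.75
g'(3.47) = -58.00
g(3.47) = -93.62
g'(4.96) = -101.64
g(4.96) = -210.91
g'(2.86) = -43.98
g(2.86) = -62.63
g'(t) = -3*t^2 - 4*t - 8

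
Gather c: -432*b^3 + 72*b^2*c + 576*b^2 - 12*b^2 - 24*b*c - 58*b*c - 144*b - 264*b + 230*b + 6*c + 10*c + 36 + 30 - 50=-432*b^3 + 564*b^2 - 178*b + c*(72*b^2 - 82*b + 16) + 16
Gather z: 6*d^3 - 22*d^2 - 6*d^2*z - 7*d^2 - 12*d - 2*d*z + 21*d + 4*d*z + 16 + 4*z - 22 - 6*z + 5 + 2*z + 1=6*d^3 - 29*d^2 + 9*d + z*(-6*d^2 + 2*d)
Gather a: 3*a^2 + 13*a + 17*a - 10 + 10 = 3*a^2 + 30*a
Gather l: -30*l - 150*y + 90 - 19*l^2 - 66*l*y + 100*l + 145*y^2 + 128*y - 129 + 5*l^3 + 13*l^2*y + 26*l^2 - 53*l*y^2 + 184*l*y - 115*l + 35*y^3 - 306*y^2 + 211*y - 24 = 5*l^3 + l^2*(13*y + 7) + l*(-53*y^2 + 118*y - 45) + 35*y^3 - 161*y^2 + 189*y - 63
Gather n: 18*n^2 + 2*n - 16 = 18*n^2 + 2*n - 16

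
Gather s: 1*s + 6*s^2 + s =6*s^2 + 2*s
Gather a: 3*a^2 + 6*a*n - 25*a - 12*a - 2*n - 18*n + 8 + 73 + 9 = 3*a^2 + a*(6*n - 37) - 20*n + 90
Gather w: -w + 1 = 1 - w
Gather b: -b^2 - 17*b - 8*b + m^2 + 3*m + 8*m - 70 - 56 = -b^2 - 25*b + m^2 + 11*m - 126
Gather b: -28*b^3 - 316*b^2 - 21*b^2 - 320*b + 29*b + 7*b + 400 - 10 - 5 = -28*b^3 - 337*b^2 - 284*b + 385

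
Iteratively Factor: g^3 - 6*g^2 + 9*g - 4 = (g - 1)*(g^2 - 5*g + 4) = (g - 1)^2*(g - 4)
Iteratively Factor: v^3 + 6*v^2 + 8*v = (v + 4)*(v^2 + 2*v) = v*(v + 4)*(v + 2)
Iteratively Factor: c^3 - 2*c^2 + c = (c - 1)*(c^2 - c) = c*(c - 1)*(c - 1)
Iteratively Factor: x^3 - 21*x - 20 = (x + 1)*(x^2 - x - 20) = (x - 5)*(x + 1)*(x + 4)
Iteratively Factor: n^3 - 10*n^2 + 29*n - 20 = (n - 4)*(n^2 - 6*n + 5) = (n - 4)*(n - 1)*(n - 5)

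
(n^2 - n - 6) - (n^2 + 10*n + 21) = -11*n - 27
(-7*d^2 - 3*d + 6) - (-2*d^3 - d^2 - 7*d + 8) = 2*d^3 - 6*d^2 + 4*d - 2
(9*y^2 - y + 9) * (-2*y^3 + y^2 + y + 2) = -18*y^5 + 11*y^4 - 10*y^3 + 26*y^2 + 7*y + 18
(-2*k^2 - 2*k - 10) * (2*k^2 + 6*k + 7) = -4*k^4 - 16*k^3 - 46*k^2 - 74*k - 70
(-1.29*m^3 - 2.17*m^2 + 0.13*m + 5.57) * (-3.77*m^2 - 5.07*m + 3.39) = 4.8633*m^5 + 14.7212*m^4 + 6.1387*m^3 - 29.0143*m^2 - 27.7992*m + 18.8823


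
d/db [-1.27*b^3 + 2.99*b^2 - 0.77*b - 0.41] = -3.81*b^2 + 5.98*b - 0.77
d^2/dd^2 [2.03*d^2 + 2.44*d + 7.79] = 4.06000000000000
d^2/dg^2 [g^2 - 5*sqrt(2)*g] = 2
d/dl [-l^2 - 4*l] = -2*l - 4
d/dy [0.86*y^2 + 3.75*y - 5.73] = 1.72*y + 3.75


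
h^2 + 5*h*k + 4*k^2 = (h + k)*(h + 4*k)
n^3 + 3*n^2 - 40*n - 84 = (n - 6)*(n + 2)*(n + 7)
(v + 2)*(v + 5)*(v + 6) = v^3 + 13*v^2 + 52*v + 60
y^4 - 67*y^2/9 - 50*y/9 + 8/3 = (y - 3)*(y - 1/3)*(y + 4/3)*(y + 2)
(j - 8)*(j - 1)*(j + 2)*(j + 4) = j^4 - 3*j^3 - 38*j^2 - 24*j + 64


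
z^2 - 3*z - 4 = (z - 4)*(z + 1)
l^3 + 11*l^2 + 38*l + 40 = (l + 2)*(l + 4)*(l + 5)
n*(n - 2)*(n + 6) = n^3 + 4*n^2 - 12*n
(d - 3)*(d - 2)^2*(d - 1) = d^4 - 8*d^3 + 23*d^2 - 28*d + 12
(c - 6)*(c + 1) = c^2 - 5*c - 6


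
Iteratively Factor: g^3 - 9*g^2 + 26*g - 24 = (g - 3)*(g^2 - 6*g + 8) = (g - 4)*(g - 3)*(g - 2)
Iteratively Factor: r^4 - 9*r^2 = (r - 3)*(r^3 + 3*r^2) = (r - 3)*(r + 3)*(r^2) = r*(r - 3)*(r + 3)*(r)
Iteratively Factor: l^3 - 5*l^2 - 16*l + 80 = (l - 4)*(l^2 - l - 20) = (l - 5)*(l - 4)*(l + 4)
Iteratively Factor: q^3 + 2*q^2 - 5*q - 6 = (q + 1)*(q^2 + q - 6) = (q - 2)*(q + 1)*(q + 3)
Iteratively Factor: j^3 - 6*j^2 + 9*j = (j - 3)*(j^2 - 3*j) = j*(j - 3)*(j - 3)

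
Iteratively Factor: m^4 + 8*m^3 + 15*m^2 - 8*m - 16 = (m - 1)*(m^3 + 9*m^2 + 24*m + 16) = (m - 1)*(m + 4)*(m^2 + 5*m + 4) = (m - 1)*(m + 1)*(m + 4)*(m + 4)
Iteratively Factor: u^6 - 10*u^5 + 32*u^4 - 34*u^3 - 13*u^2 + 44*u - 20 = (u - 1)*(u^5 - 9*u^4 + 23*u^3 - 11*u^2 - 24*u + 20) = (u - 2)*(u - 1)*(u^4 - 7*u^3 + 9*u^2 + 7*u - 10) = (u - 2)*(u - 1)^2*(u^3 - 6*u^2 + 3*u + 10) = (u - 5)*(u - 2)*(u - 1)^2*(u^2 - u - 2) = (u - 5)*(u - 2)^2*(u - 1)^2*(u + 1)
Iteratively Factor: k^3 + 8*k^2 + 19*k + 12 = (k + 1)*(k^2 + 7*k + 12) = (k + 1)*(k + 3)*(k + 4)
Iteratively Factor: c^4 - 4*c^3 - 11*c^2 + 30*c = (c - 2)*(c^3 - 2*c^2 - 15*c) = (c - 2)*(c + 3)*(c^2 - 5*c) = (c - 5)*(c - 2)*(c + 3)*(c)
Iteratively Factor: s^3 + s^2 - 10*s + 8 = (s + 4)*(s^2 - 3*s + 2) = (s - 1)*(s + 4)*(s - 2)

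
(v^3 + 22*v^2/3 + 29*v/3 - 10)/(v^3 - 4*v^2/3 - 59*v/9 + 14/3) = 3*(v^2 + 8*v + 15)/(3*v^2 - 2*v - 21)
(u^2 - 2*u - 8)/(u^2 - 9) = (u^2 - 2*u - 8)/(u^2 - 9)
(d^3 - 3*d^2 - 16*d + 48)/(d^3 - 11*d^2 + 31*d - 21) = (d^2 - 16)/(d^2 - 8*d + 7)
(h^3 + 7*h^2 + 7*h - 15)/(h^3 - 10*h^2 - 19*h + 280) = (h^2 + 2*h - 3)/(h^2 - 15*h + 56)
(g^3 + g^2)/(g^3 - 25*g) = g*(g + 1)/(g^2 - 25)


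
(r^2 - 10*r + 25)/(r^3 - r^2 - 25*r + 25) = (r - 5)/(r^2 + 4*r - 5)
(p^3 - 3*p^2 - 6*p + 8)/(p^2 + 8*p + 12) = (p^2 - 5*p + 4)/(p + 6)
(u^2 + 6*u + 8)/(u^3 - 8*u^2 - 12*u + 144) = (u + 2)/(u^2 - 12*u + 36)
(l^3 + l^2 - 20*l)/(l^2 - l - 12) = l*(l + 5)/(l + 3)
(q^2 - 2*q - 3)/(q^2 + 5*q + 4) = (q - 3)/(q + 4)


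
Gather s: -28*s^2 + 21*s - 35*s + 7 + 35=-28*s^2 - 14*s + 42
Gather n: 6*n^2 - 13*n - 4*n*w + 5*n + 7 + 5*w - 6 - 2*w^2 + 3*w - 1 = 6*n^2 + n*(-4*w - 8) - 2*w^2 + 8*w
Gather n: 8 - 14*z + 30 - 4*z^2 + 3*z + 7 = -4*z^2 - 11*z + 45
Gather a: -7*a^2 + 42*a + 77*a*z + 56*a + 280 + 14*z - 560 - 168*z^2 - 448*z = -7*a^2 + a*(77*z + 98) - 168*z^2 - 434*z - 280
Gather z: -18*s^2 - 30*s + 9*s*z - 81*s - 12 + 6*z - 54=-18*s^2 - 111*s + z*(9*s + 6) - 66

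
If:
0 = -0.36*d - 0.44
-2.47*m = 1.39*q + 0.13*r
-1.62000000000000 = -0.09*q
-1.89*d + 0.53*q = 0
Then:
No Solution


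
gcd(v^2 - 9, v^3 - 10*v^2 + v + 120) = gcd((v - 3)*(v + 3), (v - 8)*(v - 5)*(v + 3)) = v + 3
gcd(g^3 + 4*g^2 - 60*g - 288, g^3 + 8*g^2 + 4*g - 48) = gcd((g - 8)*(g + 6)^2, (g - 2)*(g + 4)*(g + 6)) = g + 6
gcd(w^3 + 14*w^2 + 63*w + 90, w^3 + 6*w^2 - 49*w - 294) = w + 6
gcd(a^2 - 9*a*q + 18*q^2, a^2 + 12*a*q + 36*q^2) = 1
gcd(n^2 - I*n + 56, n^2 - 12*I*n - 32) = n - 8*I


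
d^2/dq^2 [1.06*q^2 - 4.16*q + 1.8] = 2.12000000000000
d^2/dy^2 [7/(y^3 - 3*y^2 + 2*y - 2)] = 14*(3*(1 - y)*(y^3 - 3*y^2 + 2*y - 2) + (3*y^2 - 6*y + 2)^2)/(y^3 - 3*y^2 + 2*y - 2)^3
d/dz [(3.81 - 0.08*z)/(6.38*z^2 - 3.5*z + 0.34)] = (0.5104*z^2 - 48.6156*z + 13.3078)/(40.7044*z^4 - 44.66*z^3 + 16.5884*z^2 - 2.38*z + 0.1156)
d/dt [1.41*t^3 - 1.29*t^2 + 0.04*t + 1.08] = 4.23*t^2 - 2.58*t + 0.04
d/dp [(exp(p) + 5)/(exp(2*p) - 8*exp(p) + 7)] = (-2*(exp(p) - 4)*(exp(p) + 5) + exp(2*p) - 8*exp(p) + 7)*exp(p)/(exp(2*p) - 8*exp(p) + 7)^2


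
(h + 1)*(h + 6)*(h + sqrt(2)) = h^3 + sqrt(2)*h^2 + 7*h^2 + 6*h + 7*sqrt(2)*h + 6*sqrt(2)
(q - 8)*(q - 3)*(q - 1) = q^3 - 12*q^2 + 35*q - 24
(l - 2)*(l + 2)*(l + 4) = l^3 + 4*l^2 - 4*l - 16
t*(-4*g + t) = -4*g*t + t^2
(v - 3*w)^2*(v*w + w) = v^3*w - 6*v^2*w^2 + v^2*w + 9*v*w^3 - 6*v*w^2 + 9*w^3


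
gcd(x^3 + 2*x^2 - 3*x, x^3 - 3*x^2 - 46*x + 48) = x - 1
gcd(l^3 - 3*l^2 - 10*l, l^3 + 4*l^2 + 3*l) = l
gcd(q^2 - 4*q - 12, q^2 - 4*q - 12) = q^2 - 4*q - 12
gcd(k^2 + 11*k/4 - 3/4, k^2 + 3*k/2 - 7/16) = k - 1/4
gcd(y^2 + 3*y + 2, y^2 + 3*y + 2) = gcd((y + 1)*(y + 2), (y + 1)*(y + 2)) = y^2 + 3*y + 2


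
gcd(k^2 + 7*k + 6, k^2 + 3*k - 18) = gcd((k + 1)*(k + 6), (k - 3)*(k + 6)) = k + 6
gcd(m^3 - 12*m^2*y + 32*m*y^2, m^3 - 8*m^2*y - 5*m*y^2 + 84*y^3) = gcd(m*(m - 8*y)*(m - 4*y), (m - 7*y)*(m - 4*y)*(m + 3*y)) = -m + 4*y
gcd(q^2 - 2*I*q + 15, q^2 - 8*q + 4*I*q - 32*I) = 1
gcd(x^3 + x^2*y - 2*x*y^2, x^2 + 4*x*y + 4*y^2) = x + 2*y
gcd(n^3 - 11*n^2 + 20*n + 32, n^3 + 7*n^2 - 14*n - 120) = n - 4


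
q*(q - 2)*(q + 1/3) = q^3 - 5*q^2/3 - 2*q/3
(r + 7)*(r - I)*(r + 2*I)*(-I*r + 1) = -I*r^4 + 2*r^3 - 7*I*r^3 + 14*r^2 - I*r^2 + 2*r - 7*I*r + 14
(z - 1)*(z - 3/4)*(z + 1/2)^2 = z^4 - 3*z^3/4 - 3*z^2/4 + 5*z/16 + 3/16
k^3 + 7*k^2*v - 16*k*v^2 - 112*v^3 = (k - 4*v)*(k + 4*v)*(k + 7*v)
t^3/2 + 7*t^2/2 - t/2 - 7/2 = (t/2 + 1/2)*(t - 1)*(t + 7)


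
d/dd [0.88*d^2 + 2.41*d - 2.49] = 1.76*d + 2.41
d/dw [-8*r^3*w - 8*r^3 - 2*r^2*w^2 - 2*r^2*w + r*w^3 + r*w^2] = r*(-8*r^2 - 4*r*w - 2*r + 3*w^2 + 2*w)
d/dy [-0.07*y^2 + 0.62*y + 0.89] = 0.62 - 0.14*y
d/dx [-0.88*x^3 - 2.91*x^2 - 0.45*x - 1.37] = -2.64*x^2 - 5.82*x - 0.45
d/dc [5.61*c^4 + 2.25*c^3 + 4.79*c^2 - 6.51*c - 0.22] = 22.44*c^3 + 6.75*c^2 + 9.58*c - 6.51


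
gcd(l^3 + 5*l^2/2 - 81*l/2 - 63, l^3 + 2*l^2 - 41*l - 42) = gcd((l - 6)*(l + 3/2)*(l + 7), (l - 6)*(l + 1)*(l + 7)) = l^2 + l - 42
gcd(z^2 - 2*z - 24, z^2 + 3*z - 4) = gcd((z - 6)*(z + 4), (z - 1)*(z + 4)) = z + 4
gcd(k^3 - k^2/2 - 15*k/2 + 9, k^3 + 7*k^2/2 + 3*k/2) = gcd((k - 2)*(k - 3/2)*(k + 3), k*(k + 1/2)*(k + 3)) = k + 3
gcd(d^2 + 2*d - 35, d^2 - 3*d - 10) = d - 5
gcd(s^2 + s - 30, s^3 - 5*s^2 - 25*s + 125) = s - 5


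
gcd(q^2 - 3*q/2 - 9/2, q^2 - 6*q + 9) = q - 3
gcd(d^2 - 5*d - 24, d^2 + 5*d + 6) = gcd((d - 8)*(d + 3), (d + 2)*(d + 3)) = d + 3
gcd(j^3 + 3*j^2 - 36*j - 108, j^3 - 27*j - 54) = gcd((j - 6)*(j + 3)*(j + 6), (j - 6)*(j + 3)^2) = j^2 - 3*j - 18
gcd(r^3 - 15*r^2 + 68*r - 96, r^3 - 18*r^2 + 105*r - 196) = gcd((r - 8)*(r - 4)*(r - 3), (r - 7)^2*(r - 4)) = r - 4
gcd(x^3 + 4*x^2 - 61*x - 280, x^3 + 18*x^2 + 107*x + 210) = x^2 + 12*x + 35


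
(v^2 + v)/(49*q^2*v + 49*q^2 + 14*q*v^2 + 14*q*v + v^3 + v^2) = v/(49*q^2 + 14*q*v + v^2)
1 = 1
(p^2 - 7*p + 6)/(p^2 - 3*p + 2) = (p - 6)/(p - 2)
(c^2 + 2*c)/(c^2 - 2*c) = (c + 2)/(c - 2)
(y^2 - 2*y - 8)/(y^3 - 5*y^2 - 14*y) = (y - 4)/(y*(y - 7))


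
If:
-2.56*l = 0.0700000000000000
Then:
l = -0.03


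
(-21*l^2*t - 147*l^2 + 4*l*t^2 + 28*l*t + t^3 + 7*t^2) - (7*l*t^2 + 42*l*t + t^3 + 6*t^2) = -21*l^2*t - 147*l^2 - 3*l*t^2 - 14*l*t + t^2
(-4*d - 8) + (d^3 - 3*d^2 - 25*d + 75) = d^3 - 3*d^2 - 29*d + 67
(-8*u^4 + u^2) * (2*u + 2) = -16*u^5 - 16*u^4 + 2*u^3 + 2*u^2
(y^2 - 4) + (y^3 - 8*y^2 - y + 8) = y^3 - 7*y^2 - y + 4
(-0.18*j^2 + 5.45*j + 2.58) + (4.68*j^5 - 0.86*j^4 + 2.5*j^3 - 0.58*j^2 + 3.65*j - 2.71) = 4.68*j^5 - 0.86*j^4 + 2.5*j^3 - 0.76*j^2 + 9.1*j - 0.13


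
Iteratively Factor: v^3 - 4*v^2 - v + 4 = (v - 4)*(v^2 - 1) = (v - 4)*(v + 1)*(v - 1)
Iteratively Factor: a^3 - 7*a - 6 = (a - 3)*(a^2 + 3*a + 2) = (a - 3)*(a + 1)*(a + 2)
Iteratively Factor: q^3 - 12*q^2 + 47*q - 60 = (q - 4)*(q^2 - 8*q + 15) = (q - 4)*(q - 3)*(q - 5)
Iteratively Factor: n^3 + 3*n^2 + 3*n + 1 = (n + 1)*(n^2 + 2*n + 1) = (n + 1)^2*(n + 1)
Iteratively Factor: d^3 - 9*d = (d + 3)*(d^2 - 3*d) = (d - 3)*(d + 3)*(d)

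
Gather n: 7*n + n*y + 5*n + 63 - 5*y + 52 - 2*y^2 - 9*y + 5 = n*(y + 12) - 2*y^2 - 14*y + 120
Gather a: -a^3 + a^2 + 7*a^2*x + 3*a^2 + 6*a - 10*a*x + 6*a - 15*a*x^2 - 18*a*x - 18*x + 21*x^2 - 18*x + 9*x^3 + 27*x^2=-a^3 + a^2*(7*x + 4) + a*(-15*x^2 - 28*x + 12) + 9*x^3 + 48*x^2 - 36*x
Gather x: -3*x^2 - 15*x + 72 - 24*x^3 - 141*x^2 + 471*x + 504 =-24*x^3 - 144*x^2 + 456*x + 576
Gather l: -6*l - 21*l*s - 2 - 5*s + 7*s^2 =l*(-21*s - 6) + 7*s^2 - 5*s - 2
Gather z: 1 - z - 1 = -z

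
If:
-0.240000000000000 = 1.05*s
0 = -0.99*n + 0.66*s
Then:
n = -0.15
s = -0.23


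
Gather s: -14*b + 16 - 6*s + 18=-14*b - 6*s + 34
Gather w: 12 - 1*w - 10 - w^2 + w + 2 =4 - w^2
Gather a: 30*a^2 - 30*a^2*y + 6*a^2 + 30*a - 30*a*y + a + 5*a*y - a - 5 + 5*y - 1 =a^2*(36 - 30*y) + a*(30 - 25*y) + 5*y - 6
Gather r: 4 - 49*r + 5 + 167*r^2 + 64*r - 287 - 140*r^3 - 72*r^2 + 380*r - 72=-140*r^3 + 95*r^2 + 395*r - 350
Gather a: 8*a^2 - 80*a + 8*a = 8*a^2 - 72*a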